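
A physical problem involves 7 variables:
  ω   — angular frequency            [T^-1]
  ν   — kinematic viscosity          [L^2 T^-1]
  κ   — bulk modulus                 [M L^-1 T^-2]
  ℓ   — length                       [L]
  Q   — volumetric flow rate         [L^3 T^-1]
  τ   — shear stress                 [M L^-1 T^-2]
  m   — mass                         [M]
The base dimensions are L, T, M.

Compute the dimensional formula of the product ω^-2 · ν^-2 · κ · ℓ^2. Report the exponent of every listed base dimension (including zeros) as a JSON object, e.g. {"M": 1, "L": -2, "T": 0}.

{"L": -3, "T": 2, "M": 1}

Dimensional matrix (L×T×M by ω×ν×κ×ℓ×Q×τ×m):
  L: [ 0  2 -1  1  3 -1  0]
  T: [-1 -1 -2  0 -1 -2  0]
  M: [ 0  0  1  0  0  1  1]
  [L]: (-2)·0+(-2)·2+(1)·-1+(2)·1 = -3
  [T]: (-2)·-1+(-2)·-1+(1)·-2+(2)·0 = 2
  [M]: (-2)·0+(-2)·0+(1)·1+(2)·0 = 1
⇒ L^-3 T^2 M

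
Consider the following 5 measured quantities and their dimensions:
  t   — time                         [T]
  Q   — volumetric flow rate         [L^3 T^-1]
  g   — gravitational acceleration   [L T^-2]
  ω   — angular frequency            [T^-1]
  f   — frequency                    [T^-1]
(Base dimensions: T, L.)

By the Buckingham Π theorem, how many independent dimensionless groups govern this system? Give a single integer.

Exponent matrix [T,L] × [t,Q,g,ω,f]:
  T: [ 1 -1 -2 -1 -1]
  L: [ 0  3  1  0  0]
RREF → pivots at {t,Q} ⇒ r = 2
5 vars − rank 2 = 3 Π groups

3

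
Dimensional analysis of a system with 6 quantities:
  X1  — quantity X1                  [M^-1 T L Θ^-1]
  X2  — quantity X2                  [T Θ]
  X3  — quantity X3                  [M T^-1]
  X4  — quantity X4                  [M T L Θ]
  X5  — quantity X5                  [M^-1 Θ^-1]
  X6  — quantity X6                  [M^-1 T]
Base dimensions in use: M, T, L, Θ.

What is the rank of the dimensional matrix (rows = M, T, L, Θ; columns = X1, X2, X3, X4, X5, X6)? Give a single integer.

Exponent matrix [M,T,L,Θ] × [X1,X2,X3,X4,X5,X6]:
  M: [-1  0  1  1 -1 -1]
  T: [ 1  1 -1  1  0  1]
  L: [ 1  0  0  1  0  0]
  Θ: [-1  1  0  1 -1  0]
Row reduction gives pivot columns X1,X2,X3; rank = 3

3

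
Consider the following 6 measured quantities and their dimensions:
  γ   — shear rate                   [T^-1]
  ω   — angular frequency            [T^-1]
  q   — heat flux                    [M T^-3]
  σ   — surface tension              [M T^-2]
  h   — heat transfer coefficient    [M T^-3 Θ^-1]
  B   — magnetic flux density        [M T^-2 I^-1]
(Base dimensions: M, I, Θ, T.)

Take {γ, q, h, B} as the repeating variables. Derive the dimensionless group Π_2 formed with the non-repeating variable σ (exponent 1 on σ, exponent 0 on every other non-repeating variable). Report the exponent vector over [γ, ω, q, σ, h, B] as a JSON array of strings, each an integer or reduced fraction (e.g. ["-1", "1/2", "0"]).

Dimensional matrix (M×I×Θ×T by γ×ω×q×σ×h×B):
  M: [ 0  0  1  1  1  1]
  I: [ 0  0  0  0  0 -1]
  Θ: [ 0  0  0  0 -1  0]
  T: [-1 -1 -3 -2 -3 -2]
Row reduction gives pivot columns γ,q,h,B; rank = 4
Repeat: γ,q,h,B; free: ω,σ
RREF:
  r0: [   1    1    0   -1    0    0]
  r1: [   0    0    1    1    0    0]
  r2: [   0    0    0    0    1    0]
  r3: [   0    0    0    0    0    1]
Fix exponent of σ at 1, ω at 0; solve each RREF row for its pivot's exponent:
  r0: exp(γ) + (-1)·1 = 0 ⇒ exp(γ) = 1
  r1: exp(q) + (1)·1 = 0 ⇒ exp(q) = -1
  r2: exp(h) + (0)·1 = 0 ⇒ exp(h) = 0
  r3: exp(B) + (0)·1 = 0 ⇒ exp(B) = 0
Π_2 = γ · q^-1 · σ

["1", "0", "-1", "1", "0", "0"]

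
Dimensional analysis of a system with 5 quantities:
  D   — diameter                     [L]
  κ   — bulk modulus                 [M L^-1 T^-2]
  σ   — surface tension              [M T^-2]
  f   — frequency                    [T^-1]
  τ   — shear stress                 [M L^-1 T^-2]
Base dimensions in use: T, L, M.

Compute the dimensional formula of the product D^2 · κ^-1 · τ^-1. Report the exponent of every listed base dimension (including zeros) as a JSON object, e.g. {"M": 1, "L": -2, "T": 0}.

Exponent matrix [T,L,M] × [D,κ,σ,f,τ]:
  T: [ 0 -2 -2 -1 -2]
  L: [ 1 -1  0  0 -1]
  M: [ 0  1  1  0  1]
  [T]: (2)·0+(-1)·-2+(-1)·-2 = 4
  [L]: (2)·1+(-1)·-1+(-1)·-1 = 4
  [M]: (2)·0+(-1)·1+(-1)·1 = -2
⇒ T^4 L^4 M^-2

{"T": 4, "L": 4, "M": -2}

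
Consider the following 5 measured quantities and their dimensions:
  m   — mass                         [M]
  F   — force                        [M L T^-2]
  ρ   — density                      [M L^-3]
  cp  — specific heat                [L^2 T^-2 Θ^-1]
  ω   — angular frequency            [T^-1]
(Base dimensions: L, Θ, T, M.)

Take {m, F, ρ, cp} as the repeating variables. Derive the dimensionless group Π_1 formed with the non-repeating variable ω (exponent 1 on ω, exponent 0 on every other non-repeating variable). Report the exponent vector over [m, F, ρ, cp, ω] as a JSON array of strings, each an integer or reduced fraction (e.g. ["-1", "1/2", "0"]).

Dimensional matrix (L×Θ×T×M by m×F×ρ×cp×ω):
  L: [ 0  1 -3  2  0]
  Θ: [ 0  0  0 -1  0]
  T: [ 0 -2  0 -2 -1]
  M: [ 1  1  1  0  0]
Echelon form has 4 nonzero rows (pivots: m,F,ρ,cp)
Pivot set = {m,F,ρ,cp}, free = {ω}
RREF:
  r0: [   1    0    0    0 -2/3]
  r1: [   0    1    0    0  1/2]
  r2: [   0    0    1    0  1/6]
  r3: [   0    0    0    1    0]
Fix exponent of ω at 1; solve each RREF row for its pivot's exponent:
  r0: exp(m) + (-2/3)·1 = 0 ⇒ exp(m) = 2/3
  r1: exp(F) + (1/2)·1 = 0 ⇒ exp(F) = -1/2
  r2: exp(ρ) + (1/6)·1 = 0 ⇒ exp(ρ) = -1/6
  r3: exp(cp) + (0)·1 = 0 ⇒ exp(cp) = 0
Π_1 = m^(2/3) · F^(-1/2) · ρ^(-1/6) · ω

["2/3", "-1/2", "-1/6", "0", "1"]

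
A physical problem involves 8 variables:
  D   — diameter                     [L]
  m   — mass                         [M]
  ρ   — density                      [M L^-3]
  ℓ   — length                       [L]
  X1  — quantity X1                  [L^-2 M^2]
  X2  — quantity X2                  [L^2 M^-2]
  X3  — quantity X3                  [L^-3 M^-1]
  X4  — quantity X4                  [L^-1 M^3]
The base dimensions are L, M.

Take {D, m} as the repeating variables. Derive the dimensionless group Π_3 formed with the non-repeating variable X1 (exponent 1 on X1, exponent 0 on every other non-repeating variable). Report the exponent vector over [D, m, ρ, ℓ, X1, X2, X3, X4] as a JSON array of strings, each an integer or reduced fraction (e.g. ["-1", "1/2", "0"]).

["2", "-2", "0", "0", "1", "0", "0", "0"]

Exponent matrix [L,M] × [D,m,ρ,ℓ,X1,X2,X3,X4]:
  L: [ 1  0 -3  1 -2  2 -3 -1]
  M: [ 0  1  1  0  2 -2 -1  3]
Row reduction gives pivot columns D,m; rank = 2
Pivot set = {D,m}, free = {ρ,ℓ,X1,X2,X3,X4}
RREF:
  r0: [   1    0   -3    1   -2    2   -3   -1]
  r1: [   0    1    1    0    2   -2   -1    3]
Fix exponent of X1 at 1, ρ at 0, ℓ at 0, X2 at 0, X3 at 0, X4 at 0; solve each RREF row for its pivot's exponent:
  r0: exp(D) + (-2)·1 = 0 ⇒ exp(D) = 2
  r1: exp(m) + (2)·1 = 0 ⇒ exp(m) = -2
Π_3 = D^2 · m^-2 · X1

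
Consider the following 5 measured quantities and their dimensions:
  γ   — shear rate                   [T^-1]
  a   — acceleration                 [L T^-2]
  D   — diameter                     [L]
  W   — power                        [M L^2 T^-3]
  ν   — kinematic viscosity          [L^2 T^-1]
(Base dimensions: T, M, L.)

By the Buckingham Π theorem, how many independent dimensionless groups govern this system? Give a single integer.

Exponent matrix [T,M,L] × [γ,a,D,W,ν]:
  T: [-1 -2  0 -3 -1]
  M: [ 0  0  0  1  0]
  L: [ 0  1  1  2  2]
Echelon form has 3 nonzero rows (pivots: γ,a,W)
n=5, r=3 ⇒ 2 dimensionless groups

2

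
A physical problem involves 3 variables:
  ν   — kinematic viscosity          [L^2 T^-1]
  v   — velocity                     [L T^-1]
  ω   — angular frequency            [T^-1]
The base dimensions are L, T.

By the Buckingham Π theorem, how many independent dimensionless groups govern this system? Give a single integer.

1

Dimensional matrix (L×T by ν×v×ω):
  L: [ 2  1  0]
  T: [-1 -1 -1]
RREF → pivots at {ν,v} ⇒ r = 2
3 vars − rank 2 = 1 Π group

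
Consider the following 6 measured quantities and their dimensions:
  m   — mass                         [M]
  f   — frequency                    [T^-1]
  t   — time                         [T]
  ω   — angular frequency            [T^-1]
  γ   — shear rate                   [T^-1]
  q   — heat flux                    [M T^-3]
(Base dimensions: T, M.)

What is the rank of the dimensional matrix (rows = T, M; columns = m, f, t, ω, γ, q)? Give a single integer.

Exponent matrix [T,M] × [m,f,t,ω,γ,q]:
  T: [ 0 -1  1 -1 -1 -3]
  M: [ 1  0  0  0  0  1]
Row reduction gives pivot columns m,f; rank = 2

2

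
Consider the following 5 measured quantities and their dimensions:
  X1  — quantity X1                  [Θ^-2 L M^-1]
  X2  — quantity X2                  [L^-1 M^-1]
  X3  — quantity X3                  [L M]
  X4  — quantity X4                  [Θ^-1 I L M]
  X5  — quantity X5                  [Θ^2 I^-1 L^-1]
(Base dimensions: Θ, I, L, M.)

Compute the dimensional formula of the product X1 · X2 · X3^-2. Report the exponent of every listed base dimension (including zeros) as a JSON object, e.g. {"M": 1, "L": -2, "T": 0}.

{"Θ": -2, "I": 0, "L": -2, "M": -4}

Dimensional matrix (Θ×I×L×M by X1×X2×X3×X4×X5):
  Θ: [-2  0  0 -1  2]
  I: [ 0  0  0  1 -1]
  L: [ 1 -1  1  1 -1]
  M: [-1 -1  1  1  0]
  [Θ]: (1)·-2+(1)·0+(-2)·0 = -2
  [I]: (1)·0+(1)·0+(-2)·0 = 0
  [L]: (1)·1+(1)·-1+(-2)·1 = -2
  [M]: (1)·-1+(1)·-1+(-2)·1 = -4
⇒ Θ^-2 L^-2 M^-4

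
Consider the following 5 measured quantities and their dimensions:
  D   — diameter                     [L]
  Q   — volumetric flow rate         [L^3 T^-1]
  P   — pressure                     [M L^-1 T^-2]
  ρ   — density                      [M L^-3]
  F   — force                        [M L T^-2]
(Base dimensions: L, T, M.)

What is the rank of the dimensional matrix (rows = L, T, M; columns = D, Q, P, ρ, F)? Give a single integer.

Exponent matrix [L,T,M] × [D,Q,P,ρ,F]:
  L: [ 1  3 -1 -3  1]
  T: [ 0 -1 -2  0 -2]
  M: [ 0  0  1  1  1]
Row reduction gives pivot columns D,Q,P; rank = 3

3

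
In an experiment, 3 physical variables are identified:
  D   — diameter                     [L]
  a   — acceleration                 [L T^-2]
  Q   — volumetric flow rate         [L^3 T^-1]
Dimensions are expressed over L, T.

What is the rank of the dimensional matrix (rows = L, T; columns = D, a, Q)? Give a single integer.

2

Exponent matrix [L,T] × [D,a,Q]:
  L: [ 1  1  3]
  T: [ 0 -2 -1]
Row reduction gives pivot columns D,a; rank = 2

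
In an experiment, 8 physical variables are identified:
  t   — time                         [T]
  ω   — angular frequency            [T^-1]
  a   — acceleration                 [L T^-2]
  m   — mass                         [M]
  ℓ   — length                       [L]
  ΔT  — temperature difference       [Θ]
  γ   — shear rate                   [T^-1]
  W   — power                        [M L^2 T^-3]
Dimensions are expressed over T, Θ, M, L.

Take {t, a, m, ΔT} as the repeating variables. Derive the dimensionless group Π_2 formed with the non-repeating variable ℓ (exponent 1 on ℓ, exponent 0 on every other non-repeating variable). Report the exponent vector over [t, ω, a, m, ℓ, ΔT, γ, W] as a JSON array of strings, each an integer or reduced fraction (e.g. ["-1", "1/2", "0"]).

["-2", "0", "-1", "0", "1", "0", "0", "0"]

Exponent matrix [T,Θ,M,L] × [t,ω,a,m,ℓ,ΔT,γ,W]:
  T: [ 1 -1 -2  0  0  0 -1 -3]
  Θ: [ 0  0  0  0  0  1  0  0]
  M: [ 0  0  0  1  0  0  0  1]
  L: [ 0  0  1  0  1  0  0  2]
Echelon form has 4 nonzero rows (pivots: t,a,m,ΔT)
Pivot set = {t,a,m,ΔT}, free = {ω,ℓ,γ,W}
RREF:
  r0: [   1   -1    0    0    2    0   -1    1]
  r1: [   0    0    1    0    1    0    0    2]
  r2: [   0    0    0    1    0    0    0    1]
  r3: [   0    0    0    0    0    1    0    0]
Fix exponent of ℓ at 1, ω at 0, γ at 0, W at 0; solve each RREF row for its pivot's exponent:
  r0: exp(t) + (2)·1 = 0 ⇒ exp(t) = -2
  r1: exp(a) + (1)·1 = 0 ⇒ exp(a) = -1
  r2: exp(m) + (0)·1 = 0 ⇒ exp(m) = 0
  r3: exp(ΔT) + (0)·1 = 0 ⇒ exp(ΔT) = 0
Π_2 = t^-2 · a^-1 · ℓ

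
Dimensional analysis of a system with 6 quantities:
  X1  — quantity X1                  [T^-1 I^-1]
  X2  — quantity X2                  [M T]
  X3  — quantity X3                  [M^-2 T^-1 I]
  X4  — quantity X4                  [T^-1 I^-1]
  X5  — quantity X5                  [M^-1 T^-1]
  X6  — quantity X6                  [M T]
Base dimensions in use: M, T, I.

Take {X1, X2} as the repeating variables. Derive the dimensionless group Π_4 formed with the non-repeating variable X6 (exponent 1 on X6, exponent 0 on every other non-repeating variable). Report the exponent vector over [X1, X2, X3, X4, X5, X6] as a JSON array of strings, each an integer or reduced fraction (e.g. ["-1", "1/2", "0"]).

Exponent matrix [M,T,I] × [X1,X2,X3,X4,X5,X6]:
  M: [ 0  1 -2  0 -1  1]
  T: [-1  1 -1 -1 -1  1]
  I: [-1  0  1 -1  0  0]
RREF → pivots at {X1,X2} ⇒ r = 2
Pivot set = {X1,X2}, free = {X3,X4,X5,X6}
RREF:
  r0: [   1    0   -1    1    0    0]
  r1: [   0    1   -2    0   -1    1]
  r2: [   0    0    0    0    0    0]
Fix exponent of X6 at 1, X3 at 0, X4 at 0, X5 at 0; solve each RREF row for its pivot's exponent:
  r0: exp(X1) + (0)·1 = 0 ⇒ exp(X1) = 0
  r1: exp(X2) + (1)·1 = 0 ⇒ exp(X2) = -1
Π_4 = X2^-1 · X6

["0", "-1", "0", "0", "0", "1"]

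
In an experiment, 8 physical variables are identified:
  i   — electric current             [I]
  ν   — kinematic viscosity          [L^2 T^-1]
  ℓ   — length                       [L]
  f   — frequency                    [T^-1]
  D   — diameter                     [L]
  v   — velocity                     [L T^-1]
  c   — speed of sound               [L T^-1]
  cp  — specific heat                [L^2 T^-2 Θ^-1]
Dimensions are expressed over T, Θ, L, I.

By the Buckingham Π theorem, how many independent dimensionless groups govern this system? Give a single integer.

Dimensional matrix (T×Θ×L×I by i×ν×ℓ×f×D×v×c×cp):
  T: [ 0 -1  0 -1  0 -1 -1 -2]
  Θ: [ 0  0  0  0  0  0  0 -1]
  L: [ 0  2  1  0  1  1  1  2]
  I: [ 1  0  0  0  0  0  0  0]
Row reduction gives pivot columns i,ν,ℓ,cp; rank = 4
n=8, r=4 ⇒ 4 dimensionless groups

4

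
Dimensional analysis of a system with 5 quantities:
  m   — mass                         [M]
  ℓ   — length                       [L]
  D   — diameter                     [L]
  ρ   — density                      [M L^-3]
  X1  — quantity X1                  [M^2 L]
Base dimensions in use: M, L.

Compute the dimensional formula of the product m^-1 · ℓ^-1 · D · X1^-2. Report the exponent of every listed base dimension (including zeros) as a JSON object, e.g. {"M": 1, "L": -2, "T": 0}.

{"M": -5, "L": -2}

Write exponents as rows M,L / cols m,ℓ,D,ρ,X1:
  M: [ 1  0  0  1  2]
  L: [ 0  1  1 -3  1]
  [M]: (-1)·1+(-1)·0+(1)·0+(-2)·2 = -5
  [L]: (-1)·0+(-1)·1+(1)·1+(-2)·1 = -2
⇒ M^-5 L^-2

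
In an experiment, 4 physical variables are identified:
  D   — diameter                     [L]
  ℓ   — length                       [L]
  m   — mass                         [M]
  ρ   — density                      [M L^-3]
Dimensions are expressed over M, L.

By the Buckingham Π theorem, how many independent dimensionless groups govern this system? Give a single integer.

Exponent matrix [M,L] × [D,ℓ,m,ρ]:
  M: [ 0  0  1  1]
  L: [ 1  1  0 -3]
RREF → pivots at {D,m} ⇒ r = 2
Π count = n − r = 4 − 2 = 2

2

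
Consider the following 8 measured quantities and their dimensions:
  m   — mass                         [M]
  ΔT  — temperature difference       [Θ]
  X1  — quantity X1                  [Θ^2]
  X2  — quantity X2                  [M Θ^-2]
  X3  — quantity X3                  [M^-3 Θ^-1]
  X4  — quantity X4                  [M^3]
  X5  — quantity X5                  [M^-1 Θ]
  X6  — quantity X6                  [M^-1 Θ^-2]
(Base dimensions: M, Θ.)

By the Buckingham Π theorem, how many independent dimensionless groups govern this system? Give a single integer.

6

Dimensional matrix (M×Θ by m×ΔT×X1×X2×X3×X4×X5×X6):
  M: [ 1  0  0  1 -3  3 -1 -1]
  Θ: [ 0  1  2 -2 -1  0  1 -2]
RREF → pivots at {m,ΔT} ⇒ r = 2
n=8, r=2 ⇒ 6 dimensionless groups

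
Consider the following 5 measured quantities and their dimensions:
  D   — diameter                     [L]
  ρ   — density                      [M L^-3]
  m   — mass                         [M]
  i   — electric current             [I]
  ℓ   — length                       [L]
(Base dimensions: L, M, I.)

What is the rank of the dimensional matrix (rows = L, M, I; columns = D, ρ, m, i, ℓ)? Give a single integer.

Dimensional matrix (L×M×I by D×ρ×m×i×ℓ):
  L: [ 1 -3  0  0  1]
  M: [ 0  1  1  0  0]
  I: [ 0  0  0  1  0]
Echelon form has 3 nonzero rows (pivots: D,ρ,i)

3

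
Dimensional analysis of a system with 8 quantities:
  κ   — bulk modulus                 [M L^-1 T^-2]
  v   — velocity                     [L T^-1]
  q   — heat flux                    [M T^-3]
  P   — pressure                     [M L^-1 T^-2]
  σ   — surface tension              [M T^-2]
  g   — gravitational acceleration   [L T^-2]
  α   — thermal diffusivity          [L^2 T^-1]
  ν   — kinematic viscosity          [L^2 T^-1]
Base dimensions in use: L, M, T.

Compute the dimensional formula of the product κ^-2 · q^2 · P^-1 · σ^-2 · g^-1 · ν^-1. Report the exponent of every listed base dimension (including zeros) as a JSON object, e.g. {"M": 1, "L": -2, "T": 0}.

Dimensional matrix (L×M×T by κ×v×q×P×σ×g×α×ν):
  L: [-1  1  0 -1  0  1  2  2]
  M: [ 1  0  1  1  1  0  0  0]
  T: [-2 -1 -3 -2 -2 -2 -1 -1]
  [L]: (-2)·-1+(2)·0+(-1)·-1+(-2)·0+(-1)·1+(-1)·2 = 0
  [M]: (-2)·1+(2)·1+(-1)·1+(-2)·1+(-1)·0+(-1)·0 = -3
  [T]: (-2)·-2+(2)·-3+(-1)·-2+(-2)·-2+(-1)·-2+(-1)·-1 = 7
⇒ M^-3 T^7

{"L": 0, "M": -3, "T": 7}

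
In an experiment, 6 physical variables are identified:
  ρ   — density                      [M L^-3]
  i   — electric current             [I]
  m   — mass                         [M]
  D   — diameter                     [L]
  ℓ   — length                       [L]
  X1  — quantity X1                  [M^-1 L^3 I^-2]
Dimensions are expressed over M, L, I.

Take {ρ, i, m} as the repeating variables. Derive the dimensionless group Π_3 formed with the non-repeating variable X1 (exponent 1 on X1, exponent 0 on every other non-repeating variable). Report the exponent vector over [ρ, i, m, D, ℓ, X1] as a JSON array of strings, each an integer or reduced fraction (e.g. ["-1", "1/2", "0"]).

["1", "2", "0", "0", "0", "1"]

Dimensional matrix (M×L×I by ρ×i×m×D×ℓ×X1):
  M: [ 1  0  1  0  0 -1]
  L: [-3  0  0  1  1  3]
  I: [ 0  1  0  0  0 -2]
Echelon form has 3 nonzero rows (pivots: ρ,i,m)
Repeat: ρ,i,m; free: D,ℓ,X1
RREF:
  r0: [   1    0    0 -1/3 -1/3   -1]
  r1: [   0    1    0    0    0   -2]
  r2: [   0    0    1  1/3  1/3    0]
Fix exponent of X1 at 1, D at 0, ℓ at 0; solve each RREF row for its pivot's exponent:
  r0: exp(ρ) + (-1)·1 = 0 ⇒ exp(ρ) = 1
  r1: exp(i) + (-2)·1 = 0 ⇒ exp(i) = 2
  r2: exp(m) + (0)·1 = 0 ⇒ exp(m) = 0
Π_3 = ρ · i^2 · X1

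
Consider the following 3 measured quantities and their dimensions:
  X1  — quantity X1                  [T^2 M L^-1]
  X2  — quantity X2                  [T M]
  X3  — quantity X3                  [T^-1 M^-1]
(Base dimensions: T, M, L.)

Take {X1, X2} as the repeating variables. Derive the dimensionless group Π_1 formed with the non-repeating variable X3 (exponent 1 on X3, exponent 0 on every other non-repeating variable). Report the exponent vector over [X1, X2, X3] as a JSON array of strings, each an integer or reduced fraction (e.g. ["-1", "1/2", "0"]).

Exponent matrix [T,M,L] × [X1,X2,X3]:
  T: [ 2  1 -1]
  M: [ 1  1 -1]
  L: [-1  0  0]
Row reduction gives pivot columns X1,X2; rank = 2
Pivot set = {X1,X2}, free = {X3}
RREF:
  r0: [   1    0    0]
  r1: [   0    1   -1]
  r2: [   0    0    0]
Fix exponent of X3 at 1; solve each RREF row for its pivot's exponent:
  r0: exp(X1) + (0)·1 = 0 ⇒ exp(X1) = 0
  r1: exp(X2) + (-1)·1 = 0 ⇒ exp(X2) = 1
Π_1 = X2 · X3

["0", "1", "1"]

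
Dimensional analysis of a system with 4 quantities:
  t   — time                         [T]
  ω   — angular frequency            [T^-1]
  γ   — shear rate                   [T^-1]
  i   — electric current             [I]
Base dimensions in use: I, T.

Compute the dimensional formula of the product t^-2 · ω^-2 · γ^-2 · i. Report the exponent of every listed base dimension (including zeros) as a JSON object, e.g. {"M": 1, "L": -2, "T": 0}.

{"I": 1, "T": 2}

Write exponents as rows I,T / cols t,ω,γ,i:
  I: [ 0  0  0  1]
  T: [ 1 -1 -1  0]
  [I]: (-2)·0+(-2)·0+(-2)·0+(1)·1 = 1
  [T]: (-2)·1+(-2)·-1+(-2)·-1+(1)·0 = 2
⇒ I T^2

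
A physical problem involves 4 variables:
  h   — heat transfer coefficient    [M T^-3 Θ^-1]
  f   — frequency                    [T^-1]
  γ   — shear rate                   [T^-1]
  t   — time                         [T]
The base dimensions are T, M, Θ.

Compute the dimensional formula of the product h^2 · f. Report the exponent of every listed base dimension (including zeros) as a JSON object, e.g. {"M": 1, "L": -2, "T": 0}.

{"T": -7, "M": 2, "Θ": -2}

Write exponents as rows T,M,Θ / cols h,f,γ,t:
  T: [-3 -1 -1  1]
  M: [ 1  0  0  0]
  Θ: [-1  0  0  0]
  [T]: (2)·-3+(1)·-1 = -7
  [M]: (2)·1+(1)·0 = 2
  [Θ]: (2)·-1+(1)·0 = -2
⇒ T^-7 M^2 Θ^-2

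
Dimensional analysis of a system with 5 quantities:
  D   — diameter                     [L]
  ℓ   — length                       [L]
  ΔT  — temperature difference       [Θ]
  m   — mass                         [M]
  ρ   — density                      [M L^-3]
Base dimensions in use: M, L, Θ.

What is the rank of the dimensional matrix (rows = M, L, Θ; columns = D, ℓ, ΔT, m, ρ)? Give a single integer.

Dimensional matrix (M×L×Θ by D×ℓ×ΔT×m×ρ):
  M: [ 0  0  0  1  1]
  L: [ 1  1  0  0 -3]
  Θ: [ 0  0  1  0  0]
Row reduction gives pivot columns D,ΔT,m; rank = 3

3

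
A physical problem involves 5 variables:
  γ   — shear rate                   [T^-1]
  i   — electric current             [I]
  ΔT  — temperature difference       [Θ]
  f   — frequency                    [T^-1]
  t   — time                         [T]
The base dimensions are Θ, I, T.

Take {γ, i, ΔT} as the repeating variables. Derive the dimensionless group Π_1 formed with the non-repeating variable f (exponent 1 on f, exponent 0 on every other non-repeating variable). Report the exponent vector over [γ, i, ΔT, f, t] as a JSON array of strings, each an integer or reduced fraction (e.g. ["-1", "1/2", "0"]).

Exponent matrix [Θ,I,T] × [γ,i,ΔT,f,t]:
  Θ: [ 0  0  1  0  0]
  I: [ 0  1  0  0  0]
  T: [-1  0  0 -1  1]
Echelon form has 3 nonzero rows (pivots: γ,i,ΔT)
Pivot set = {γ,i,ΔT}, free = {f,t}
RREF:
  r0: [   1    0    0    1   -1]
  r1: [   0    1    0    0    0]
  r2: [   0    0    1    0    0]
Fix exponent of f at 1, t at 0; solve each RREF row for its pivot's exponent:
  r0: exp(γ) + (1)·1 = 0 ⇒ exp(γ) = -1
  r1: exp(i) + (0)·1 = 0 ⇒ exp(i) = 0
  r2: exp(ΔT) + (0)·1 = 0 ⇒ exp(ΔT) = 0
Π_1 = γ^-1 · f

["-1", "0", "0", "1", "0"]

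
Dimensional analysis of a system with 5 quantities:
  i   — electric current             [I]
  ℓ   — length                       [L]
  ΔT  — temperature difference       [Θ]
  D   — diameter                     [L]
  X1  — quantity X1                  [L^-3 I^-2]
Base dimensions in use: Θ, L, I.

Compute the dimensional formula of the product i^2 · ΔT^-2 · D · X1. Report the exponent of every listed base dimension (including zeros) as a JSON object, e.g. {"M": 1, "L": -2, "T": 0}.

{"Θ": -2, "L": -2, "I": 0}

Write exponents as rows Θ,L,I / cols i,ℓ,ΔT,D,X1:
  Θ: [ 0  0  1  0  0]
  L: [ 0  1  0  1 -3]
  I: [ 1  0  0  0 -2]
  [Θ]: (2)·0+(-2)·1+(1)·0+(1)·0 = -2
  [L]: (2)·0+(-2)·0+(1)·1+(1)·-3 = -2
  [I]: (2)·1+(-2)·0+(1)·0+(1)·-2 = 0
⇒ Θ^-2 L^-2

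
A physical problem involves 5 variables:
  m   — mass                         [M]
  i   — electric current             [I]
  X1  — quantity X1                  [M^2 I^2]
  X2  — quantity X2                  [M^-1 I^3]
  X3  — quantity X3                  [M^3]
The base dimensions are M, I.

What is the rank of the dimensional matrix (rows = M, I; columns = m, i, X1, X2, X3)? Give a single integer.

Write exponents as rows M,I / cols m,i,X1,X2,X3:
  M: [ 1  0  2 -1  3]
  I: [ 0  1  2  3  0]
Row reduction gives pivot columns m,i; rank = 2

2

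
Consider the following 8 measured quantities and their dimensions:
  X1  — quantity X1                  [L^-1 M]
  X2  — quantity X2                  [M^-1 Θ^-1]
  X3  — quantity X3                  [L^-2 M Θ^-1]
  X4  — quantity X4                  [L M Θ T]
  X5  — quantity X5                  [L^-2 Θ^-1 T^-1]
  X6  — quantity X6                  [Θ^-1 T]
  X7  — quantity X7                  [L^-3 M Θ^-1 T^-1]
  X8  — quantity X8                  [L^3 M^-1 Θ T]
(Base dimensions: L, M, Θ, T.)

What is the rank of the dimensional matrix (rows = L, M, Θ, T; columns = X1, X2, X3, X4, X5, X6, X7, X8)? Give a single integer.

3

Dimensional matrix (L×M×Θ×T by X1×X2×X3×X4×X5×X6×X7×X8):
  L: [-1  0 -2  1 -2  0 -3  3]
  M: [ 1 -1  1  1  0  0  1 -1]
  Θ: [ 0 -1 -1  1 -1 -1 -1  1]
  T: [ 0  0  0  1 -1  1 -1  1]
Echelon form has 3 nonzero rows (pivots: X1,X2,X4)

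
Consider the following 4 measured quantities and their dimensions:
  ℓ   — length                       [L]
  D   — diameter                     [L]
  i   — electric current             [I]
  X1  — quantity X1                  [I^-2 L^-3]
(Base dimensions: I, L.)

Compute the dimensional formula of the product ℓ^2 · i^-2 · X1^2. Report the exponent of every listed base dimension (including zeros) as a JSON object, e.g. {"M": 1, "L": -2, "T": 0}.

Write exponents as rows I,L / cols ℓ,D,i,X1:
  I: [ 0  0  1 -2]
  L: [ 1  1  0 -3]
  [I]: (2)·0+(-2)·1+(2)·-2 = -6
  [L]: (2)·1+(-2)·0+(2)·-3 = -4
⇒ I^-6 L^-4

{"I": -6, "L": -4}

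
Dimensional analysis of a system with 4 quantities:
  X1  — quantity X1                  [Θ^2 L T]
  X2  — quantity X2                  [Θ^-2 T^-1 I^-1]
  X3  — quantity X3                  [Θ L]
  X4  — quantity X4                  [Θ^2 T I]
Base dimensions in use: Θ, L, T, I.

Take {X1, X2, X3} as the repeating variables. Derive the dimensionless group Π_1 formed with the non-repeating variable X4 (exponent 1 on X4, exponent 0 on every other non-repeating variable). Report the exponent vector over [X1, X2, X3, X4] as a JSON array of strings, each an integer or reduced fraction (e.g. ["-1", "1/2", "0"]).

Write exponents as rows Θ,L,T,I / cols X1,X2,X3,X4:
  Θ: [ 2 -2  1  2]
  L: [ 1  0  1  0]
  T: [ 1 -1  0  1]
  I: [ 0 -1  0  1]
Row reduction gives pivot columns X1,X2,X3; rank = 3
Repeat: X1,X2,X3; free: X4
RREF:
  r0: [   1    0    0    0]
  r1: [   0    1    0   -1]
  r2: [   0    0    1    0]
  r3: [   0    0    0    0]
Fix exponent of X4 at 1; solve each RREF row for its pivot's exponent:
  r0: exp(X1) + (0)·1 = 0 ⇒ exp(X1) = 0
  r1: exp(X2) + (-1)·1 = 0 ⇒ exp(X2) = 1
  r2: exp(X3) + (0)·1 = 0 ⇒ exp(X3) = 0
Π_1 = X2 · X4

["0", "1", "0", "1"]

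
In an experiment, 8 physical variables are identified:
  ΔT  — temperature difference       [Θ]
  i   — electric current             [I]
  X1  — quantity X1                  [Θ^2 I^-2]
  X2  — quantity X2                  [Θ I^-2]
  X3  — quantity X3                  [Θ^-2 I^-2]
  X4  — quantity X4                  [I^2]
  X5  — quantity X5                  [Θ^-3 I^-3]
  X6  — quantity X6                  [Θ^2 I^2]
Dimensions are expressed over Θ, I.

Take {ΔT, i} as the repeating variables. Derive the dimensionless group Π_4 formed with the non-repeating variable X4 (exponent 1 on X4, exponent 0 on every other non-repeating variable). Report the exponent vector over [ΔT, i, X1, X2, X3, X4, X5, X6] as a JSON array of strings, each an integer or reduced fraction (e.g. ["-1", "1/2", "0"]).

["0", "-2", "0", "0", "0", "1", "0", "0"]

Write exponents as rows Θ,I / cols ΔT,i,X1,X2,X3,X4,X5,X6:
  Θ: [ 1  0  2  1 -2  0 -3  2]
  I: [ 0  1 -2 -2 -2  2 -3  2]
Row reduction gives pivot columns ΔT,i; rank = 2
Repeat: ΔT,i; free: X1,X2,X3,X4,X5,X6
RREF:
  r0: [   1    0    2    1   -2    0   -3    2]
  r1: [   0    1   -2   -2   -2    2   -3    2]
Fix exponent of X4 at 1, X1 at 0, X2 at 0, X3 at 0, X5 at 0, X6 at 0; solve each RREF row for its pivot's exponent:
  r0: exp(ΔT) + (0)·1 = 0 ⇒ exp(ΔT) = 0
  r1: exp(i) + (2)·1 = 0 ⇒ exp(i) = -2
Π_4 = i^-2 · X4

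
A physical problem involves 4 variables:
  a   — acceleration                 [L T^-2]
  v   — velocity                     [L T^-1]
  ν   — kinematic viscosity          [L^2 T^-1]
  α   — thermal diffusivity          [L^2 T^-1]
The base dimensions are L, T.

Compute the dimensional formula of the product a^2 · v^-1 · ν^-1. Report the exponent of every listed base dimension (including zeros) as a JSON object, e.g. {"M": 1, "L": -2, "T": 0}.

Dimensional matrix (L×T by a×v×ν×α):
  L: [ 1  1  2  2]
  T: [-2 -1 -1 -1]
  [L]: (2)·1+(-1)·1+(-1)·2 = -1
  [T]: (2)·-2+(-1)·-1+(-1)·-1 = -2
⇒ L^-1 T^-2

{"L": -1, "T": -2}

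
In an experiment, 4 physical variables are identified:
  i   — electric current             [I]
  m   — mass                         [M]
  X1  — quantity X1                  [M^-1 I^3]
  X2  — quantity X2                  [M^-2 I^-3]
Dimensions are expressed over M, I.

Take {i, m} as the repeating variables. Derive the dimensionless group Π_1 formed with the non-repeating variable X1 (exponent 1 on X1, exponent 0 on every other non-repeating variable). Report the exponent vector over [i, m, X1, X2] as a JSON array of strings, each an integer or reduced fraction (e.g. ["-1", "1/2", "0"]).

Dimensional matrix (M×I by i×m×X1×X2):
  M: [ 0  1 -1 -2]
  I: [ 1  0  3 -3]
Row reduction gives pivot columns i,m; rank = 2
Repeat: i,m; free: X1,X2
RREF:
  r0: [   1    0    3   -3]
  r1: [   0    1   -1   -2]
Fix exponent of X1 at 1, X2 at 0; solve each RREF row for its pivot's exponent:
  r0: exp(i) + (3)·1 = 0 ⇒ exp(i) = -3
  r1: exp(m) + (-1)·1 = 0 ⇒ exp(m) = 1
Π_1 = i^-3 · m · X1

["-3", "1", "1", "0"]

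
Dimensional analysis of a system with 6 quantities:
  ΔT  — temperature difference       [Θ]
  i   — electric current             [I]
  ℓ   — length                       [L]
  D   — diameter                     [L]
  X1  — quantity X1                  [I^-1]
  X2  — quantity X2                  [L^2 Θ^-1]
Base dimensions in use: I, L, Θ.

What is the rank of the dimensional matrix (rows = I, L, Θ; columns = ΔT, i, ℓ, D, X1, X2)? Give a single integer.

Write exponents as rows I,L,Θ / cols ΔT,i,ℓ,D,X1,X2:
  I: [ 0  1  0  0 -1  0]
  L: [ 0  0  1  1  0  2]
  Θ: [ 1  0  0  0  0 -1]
Echelon form has 3 nonzero rows (pivots: ΔT,i,ℓ)

3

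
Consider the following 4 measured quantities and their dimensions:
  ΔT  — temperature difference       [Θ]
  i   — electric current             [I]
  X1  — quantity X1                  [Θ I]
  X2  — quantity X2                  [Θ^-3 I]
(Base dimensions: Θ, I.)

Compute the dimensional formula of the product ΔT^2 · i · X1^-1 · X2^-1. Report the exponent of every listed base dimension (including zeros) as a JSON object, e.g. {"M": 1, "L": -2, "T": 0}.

Exponent matrix [Θ,I] × [ΔT,i,X1,X2]:
  Θ: [ 1  0  1 -3]
  I: [ 0  1  1  1]
  [Θ]: (2)·1+(1)·0+(-1)·1+(-1)·-3 = 4
  [I]: (2)·0+(1)·1+(-1)·1+(-1)·1 = -1
⇒ Θ^4 I^-1

{"Θ": 4, "I": -1}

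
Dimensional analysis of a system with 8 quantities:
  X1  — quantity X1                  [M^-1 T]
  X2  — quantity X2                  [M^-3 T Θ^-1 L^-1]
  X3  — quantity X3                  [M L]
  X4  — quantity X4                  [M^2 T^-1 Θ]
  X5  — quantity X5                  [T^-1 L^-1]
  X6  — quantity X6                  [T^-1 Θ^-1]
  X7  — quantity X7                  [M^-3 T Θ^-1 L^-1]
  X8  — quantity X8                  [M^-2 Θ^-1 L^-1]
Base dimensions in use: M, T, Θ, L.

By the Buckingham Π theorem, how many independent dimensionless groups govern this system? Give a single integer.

Exponent matrix [M,T,Θ,L] × [X1,X2,X3,X4,X5,X6,X7,X8]:
  M: [-1 -3  1  2  0  0 -3 -2]
  T: [ 1  1  0 -1 -1 -1  1  0]
  Θ: [ 0 -1  0  1  0 -1 -1 -1]
  L: [ 0 -1  1  0 -1  0 -1 -1]
Echelon form has 3 nonzero rows (pivots: X1,X2,X3)
Π count = n − r = 8 − 3 = 5

5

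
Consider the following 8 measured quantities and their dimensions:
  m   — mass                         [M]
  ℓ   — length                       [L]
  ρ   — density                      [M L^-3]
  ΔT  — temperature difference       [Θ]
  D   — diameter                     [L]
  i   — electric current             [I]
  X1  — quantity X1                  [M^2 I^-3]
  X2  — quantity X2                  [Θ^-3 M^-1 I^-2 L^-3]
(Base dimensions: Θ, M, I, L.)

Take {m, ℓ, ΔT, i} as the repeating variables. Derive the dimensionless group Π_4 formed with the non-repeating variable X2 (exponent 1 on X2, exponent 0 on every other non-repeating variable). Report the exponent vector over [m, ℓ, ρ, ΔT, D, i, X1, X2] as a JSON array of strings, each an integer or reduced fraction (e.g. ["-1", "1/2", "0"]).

["1", "3", "0", "3", "0", "2", "0", "1"]

Write exponents as rows Θ,M,I,L / cols m,ℓ,ρ,ΔT,D,i,X1,X2:
  Θ: [ 0  0  0  1  0  0  0 -3]
  M: [ 1  0  1  0  0  0  2 -1]
  I: [ 0  0  0  0  0  1 -3 -2]
  L: [ 0  1 -3  0  1  0  0 -3]
RREF → pivots at {m,ℓ,ΔT,i} ⇒ r = 4
Repeat: m,ℓ,ΔT,i; free: ρ,D,X1,X2
RREF:
  r0: [   1    0    1    0    0    0    2   -1]
  r1: [   0    1   -3    0    1    0    0   -3]
  r2: [   0    0    0    1    0    0    0   -3]
  r3: [   0    0    0    0    0    1   -3   -2]
Fix exponent of X2 at 1, ρ at 0, D at 0, X1 at 0; solve each RREF row for its pivot's exponent:
  r0: exp(m) + (-1)·1 = 0 ⇒ exp(m) = 1
  r1: exp(ℓ) + (-3)·1 = 0 ⇒ exp(ℓ) = 3
  r2: exp(ΔT) + (-3)·1 = 0 ⇒ exp(ΔT) = 3
  r3: exp(i) + (-2)·1 = 0 ⇒ exp(i) = 2
Π_4 = m · ℓ^3 · ΔT^3 · i^2 · X2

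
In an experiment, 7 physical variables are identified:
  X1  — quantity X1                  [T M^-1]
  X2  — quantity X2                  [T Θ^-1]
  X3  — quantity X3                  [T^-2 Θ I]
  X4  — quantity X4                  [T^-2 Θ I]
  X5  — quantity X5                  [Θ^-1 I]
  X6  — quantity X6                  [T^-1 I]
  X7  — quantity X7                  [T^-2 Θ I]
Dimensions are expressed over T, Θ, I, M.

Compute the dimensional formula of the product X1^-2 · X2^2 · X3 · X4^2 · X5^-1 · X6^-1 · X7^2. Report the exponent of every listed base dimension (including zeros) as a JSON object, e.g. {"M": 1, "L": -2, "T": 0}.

{"T": -9, "Θ": 4, "I": 3, "M": 2}

Exponent matrix [T,Θ,I,M] × [X1,X2,X3,X4,X5,X6,X7]:
  T: [ 1  1 -2 -2  0 -1 -2]
  Θ: [ 0 -1  1  1 -1  0  1]
  I: [ 0  0  1  1  1  1  1]
  M: [-1  0  0  0  0  0  0]
  [T]: (-2)·1+(2)·1+(1)·-2+(2)·-2+(-1)·0+(-1)·-1+(2)·-2 = -9
  [Θ]: (-2)·0+(2)·-1+(1)·1+(2)·1+(-1)·-1+(-1)·0+(2)·1 = 4
  [I]: (-2)·0+(2)·0+(1)·1+(2)·1+(-1)·1+(-1)·1+(2)·1 = 3
  [M]: (-2)·-1+(2)·0+(1)·0+(2)·0+(-1)·0+(-1)·0+(2)·0 = 2
⇒ T^-9 Θ^4 I^3 M^2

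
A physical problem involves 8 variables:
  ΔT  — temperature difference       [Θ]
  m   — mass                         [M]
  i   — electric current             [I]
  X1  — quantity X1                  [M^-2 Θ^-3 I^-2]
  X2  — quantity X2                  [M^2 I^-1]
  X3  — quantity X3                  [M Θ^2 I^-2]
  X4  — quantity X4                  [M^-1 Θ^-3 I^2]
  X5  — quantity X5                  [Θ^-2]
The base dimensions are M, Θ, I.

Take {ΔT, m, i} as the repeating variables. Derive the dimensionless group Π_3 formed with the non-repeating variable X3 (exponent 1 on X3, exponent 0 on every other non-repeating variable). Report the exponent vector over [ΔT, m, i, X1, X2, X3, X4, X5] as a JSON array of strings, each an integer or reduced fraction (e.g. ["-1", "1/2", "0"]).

Write exponents as rows M,Θ,I / cols ΔT,m,i,X1,X2,X3,X4,X5:
  M: [ 0  1  0 -2  2  1 -1  0]
  Θ: [ 1  0  0 -3  0  2 -3 -2]
  I: [ 0  0  1 -2 -1 -2  2  0]
Echelon form has 3 nonzero rows (pivots: ΔT,m,i)
Repeat: ΔT,m,i; free: X1,X2,X3,X4,X5
RREF:
  r0: [   1    0    0   -3    0    2   -3   -2]
  r1: [   0    1    0   -2    2    1   -1    0]
  r2: [   0    0    1   -2   -1   -2    2    0]
Fix exponent of X3 at 1, X1 at 0, X2 at 0, X4 at 0, X5 at 0; solve each RREF row for its pivot's exponent:
  r0: exp(ΔT) + (2)·1 = 0 ⇒ exp(ΔT) = -2
  r1: exp(m) + (1)·1 = 0 ⇒ exp(m) = -1
  r2: exp(i) + (-2)·1 = 0 ⇒ exp(i) = 2
Π_3 = ΔT^-2 · m^-1 · i^2 · X3

["-2", "-1", "2", "0", "0", "1", "0", "0"]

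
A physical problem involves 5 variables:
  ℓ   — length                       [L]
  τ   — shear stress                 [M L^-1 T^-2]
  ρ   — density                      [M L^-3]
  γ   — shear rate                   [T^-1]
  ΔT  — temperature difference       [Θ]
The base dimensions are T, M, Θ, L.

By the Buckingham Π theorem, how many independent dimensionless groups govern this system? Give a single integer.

Exponent matrix [T,M,Θ,L] × [ℓ,τ,ρ,γ,ΔT]:
  T: [ 0 -2  0 -1  0]
  M: [ 0  1  1  0  0]
  Θ: [ 0  0  0  0  1]
  L: [ 1 -1 -3  0  0]
Row reduction gives pivot columns ℓ,τ,ρ,ΔT; rank = 4
5 vars − rank 4 = 1 Π group

1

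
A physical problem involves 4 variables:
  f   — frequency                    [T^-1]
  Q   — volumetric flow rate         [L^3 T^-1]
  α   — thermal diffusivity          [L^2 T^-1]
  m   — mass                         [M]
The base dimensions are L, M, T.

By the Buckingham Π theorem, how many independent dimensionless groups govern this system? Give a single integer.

Dimensional matrix (L×M×T by f×Q×α×m):
  L: [ 0  3  2  0]
  M: [ 0  0  0  1]
  T: [-1 -1 -1  0]
RREF → pivots at {f,Q,m} ⇒ r = 3
n=4, r=3 ⇒ 1 dimensionless group

1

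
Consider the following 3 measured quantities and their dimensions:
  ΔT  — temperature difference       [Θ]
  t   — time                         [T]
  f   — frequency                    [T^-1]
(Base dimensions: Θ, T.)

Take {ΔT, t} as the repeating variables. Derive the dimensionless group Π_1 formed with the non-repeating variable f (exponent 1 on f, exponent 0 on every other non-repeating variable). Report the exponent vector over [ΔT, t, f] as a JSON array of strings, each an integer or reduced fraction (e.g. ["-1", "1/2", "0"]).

Write exponents as rows Θ,T / cols ΔT,t,f:
  Θ: [ 1  0  0]
  T: [ 0  1 -1]
Echelon form has 2 nonzero rows (pivots: ΔT,t)
Repeat: ΔT,t; free: f
RREF:
  r0: [   1    0    0]
  r1: [   0    1   -1]
Fix exponent of f at 1; solve each RREF row for its pivot's exponent:
  r0: exp(ΔT) + (0)·1 = 0 ⇒ exp(ΔT) = 0
  r1: exp(t) + (-1)·1 = 0 ⇒ exp(t) = 1
Π_1 = t · f

["0", "1", "1"]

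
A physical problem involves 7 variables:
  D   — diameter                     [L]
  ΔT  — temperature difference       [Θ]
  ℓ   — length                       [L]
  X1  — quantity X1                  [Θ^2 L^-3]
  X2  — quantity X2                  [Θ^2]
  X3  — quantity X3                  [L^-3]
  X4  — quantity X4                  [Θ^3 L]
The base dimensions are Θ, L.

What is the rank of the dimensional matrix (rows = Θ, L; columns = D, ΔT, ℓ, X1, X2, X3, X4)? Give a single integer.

Dimensional matrix (Θ×L by D×ΔT×ℓ×X1×X2×X3×X4):
  Θ: [ 0  1  0  2  2  0  3]
  L: [ 1  0  1 -3  0 -3  1]
RREF → pivots at {D,ΔT} ⇒ r = 2

2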